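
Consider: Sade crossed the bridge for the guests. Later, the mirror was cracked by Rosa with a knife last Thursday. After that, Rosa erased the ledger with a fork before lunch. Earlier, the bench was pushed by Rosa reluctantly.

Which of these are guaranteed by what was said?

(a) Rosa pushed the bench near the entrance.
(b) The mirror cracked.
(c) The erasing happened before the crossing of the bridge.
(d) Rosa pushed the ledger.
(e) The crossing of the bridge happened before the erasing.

(b), (e)

(a) Not entailed — 'near the entrance' adds information not in the original event.
(b) Entailed — 'Rosa cracked the mirror' is causative; it entails the inchoative 'the mirror cracked'.
(c) Not entailed — the narrative places the crossing before the erasing, not after.
(d) Not entailed — Rosa pushed the bench, not the ledger; the ledger belongs to the erasing event.
(e) Entailed — the narrative places the crossing before the erasing.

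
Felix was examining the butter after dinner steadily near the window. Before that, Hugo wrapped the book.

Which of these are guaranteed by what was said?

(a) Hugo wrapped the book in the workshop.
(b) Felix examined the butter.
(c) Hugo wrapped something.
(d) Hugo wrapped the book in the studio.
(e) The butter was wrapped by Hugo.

(a) Not entailed — 'in the workshop' adds information not in the original event.
(b) Entailed — 'examine' is an activity; 'was examining' entails that some examining happened, so 'examined' holds.
(c) Entailed — generalizing the patient leaves a sub-description the original still satisfies.
(d) Not entailed — 'in the studio' adds information not in the original event.
(e) Not entailed — Hugo wrapped the book, not the butter; the butter belongs to the examining event.

(b), (c)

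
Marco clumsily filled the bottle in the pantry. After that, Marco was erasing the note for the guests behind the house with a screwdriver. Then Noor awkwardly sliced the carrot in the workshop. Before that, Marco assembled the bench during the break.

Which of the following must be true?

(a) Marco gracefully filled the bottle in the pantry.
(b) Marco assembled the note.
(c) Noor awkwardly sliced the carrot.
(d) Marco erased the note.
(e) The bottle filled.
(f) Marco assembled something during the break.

(c), (e), (f)

(a) Not entailed — 'gracefully' adds a manner not in (and inconsistent with) the original.
(b) Not entailed — Marco assembled the bench, not the note; the note belongs to the erasing event.
(c) Entailed — the original entails any weakening of itself; this just drops 'in the workshop'.
(d) Not entailed — 'was erasing' is progressive on an accomplishment; it does not entail the completed 'erased'.
(e) Entailed — 'Marco filled the bottle' is causative; it entails the inchoative 'the bottle filled'.
(f) Entailed — this follows by dropping conjuncts from the assembling event's description.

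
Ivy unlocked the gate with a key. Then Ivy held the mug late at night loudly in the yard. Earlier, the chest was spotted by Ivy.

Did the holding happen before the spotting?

no

The narrative orders the spotting before the holding.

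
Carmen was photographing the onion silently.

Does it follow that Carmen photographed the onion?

no

'was photographing' is progressive; for an accomplishment like 'photograph the onion', it doesn't entail completion.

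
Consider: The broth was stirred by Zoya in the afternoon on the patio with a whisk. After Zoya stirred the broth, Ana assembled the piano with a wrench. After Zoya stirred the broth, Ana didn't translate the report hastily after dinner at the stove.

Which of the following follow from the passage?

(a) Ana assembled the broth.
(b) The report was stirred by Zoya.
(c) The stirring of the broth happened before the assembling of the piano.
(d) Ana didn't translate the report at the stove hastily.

(c)

(a) Not entailed — Ana assembled the piano, not the broth; the broth belongs to the stirring event.
(b) Not entailed — Zoya stirred the broth, not the report; the report belongs to the translating event.
(c) Entailed — the narrative places the stirring before the assembling.
(d) Not entailed — dropping 'after dinner' under negation is not valid — the original leaves open that Ana translated the report some other way.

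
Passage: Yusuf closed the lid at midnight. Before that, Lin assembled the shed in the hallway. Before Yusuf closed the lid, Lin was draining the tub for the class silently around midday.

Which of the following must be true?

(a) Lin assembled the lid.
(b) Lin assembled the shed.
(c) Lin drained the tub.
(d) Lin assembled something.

(a) Not entailed — Lin assembled the shed, not the lid; the lid belongs to the closing event.
(b) Entailed — this follows by dropping conjuncts from the assembling event's description.
(c) Not entailed — 'was draining' is progressive on an accomplishment; it does not entail the completed 'drained'.
(d) Entailed — every conjunct here is already in the original assembling event.

(b), (d)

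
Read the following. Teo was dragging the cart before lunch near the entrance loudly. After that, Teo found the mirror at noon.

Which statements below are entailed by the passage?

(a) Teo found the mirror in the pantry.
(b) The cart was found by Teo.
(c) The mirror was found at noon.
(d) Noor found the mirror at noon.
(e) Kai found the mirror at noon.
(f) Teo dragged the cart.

(c), (f)

(a) Not entailed — 'in the pantry' adds information not in the original event.
(b) Not entailed — Teo found the mirror, not the cart; the cart belongs to the dragging event.
(c) Entailed — generalizing the agent leaves a sub-description the original still satisfies.
(d) Not entailed — the passage has Teo finding the mirror, not Noor.
(e) Not entailed — the passage has Teo finding the mirror, not Kai.
(f) Entailed — 'drag' is an activity; 'was dragging' entails that some dragging happened, so 'dragged' holds.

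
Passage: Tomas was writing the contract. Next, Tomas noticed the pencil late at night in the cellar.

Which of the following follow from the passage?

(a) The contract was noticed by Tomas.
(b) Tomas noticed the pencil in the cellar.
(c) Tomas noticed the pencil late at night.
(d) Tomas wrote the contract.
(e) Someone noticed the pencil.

(a) Not entailed — Tomas noticed the pencil, not the contract; the contract belongs to the writing event.
(b) Entailed — the original entails any weakening of itself; this just drops 'late at night'.
(c) Entailed — this follows by dropping conjuncts from the noticing event's description.
(d) Not entailed — 'was writing' is progressive on an accomplishment; it does not entail the completed 'wrote'.
(e) Entailed — every conjunct here is already in the original noticing event.

(b), (c), (e)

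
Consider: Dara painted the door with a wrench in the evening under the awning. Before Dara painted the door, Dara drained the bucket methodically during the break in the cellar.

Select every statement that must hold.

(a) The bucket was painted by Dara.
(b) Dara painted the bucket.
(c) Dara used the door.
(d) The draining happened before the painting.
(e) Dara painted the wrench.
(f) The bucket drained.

(a) Not entailed — Dara painted the door, not the bucket; the bucket belongs to the draining event.
(b) Not entailed — Dara painted the door, not the bucket; the bucket belongs to the draining event.
(c) Not entailed — the door is the patient, not an instrument — Dara used a wrench.
(d) Entailed — the narrative places the draining before the painting.
(e) Not entailed — the wrench is the instrument, not what was painted.
(f) Entailed — 'Dara drained the bucket' is causative; it entails the inchoative 'the bucket drained'.

(d), (f)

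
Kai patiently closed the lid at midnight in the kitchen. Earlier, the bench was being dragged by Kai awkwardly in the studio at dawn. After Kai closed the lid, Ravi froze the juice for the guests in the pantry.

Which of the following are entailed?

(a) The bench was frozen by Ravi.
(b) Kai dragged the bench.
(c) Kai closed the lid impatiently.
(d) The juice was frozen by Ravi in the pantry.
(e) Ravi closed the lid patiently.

(b), (d)

(a) Not entailed — Ravi froze the juice, not the bench; the bench belongs to the dragging event.
(b) Entailed — 'drag' is an activity; 'was dragging' entails that some dragging happened, so 'dragged' holds.
(c) Not entailed — 'impatiently' adds a manner not in (and inconsistent with) the original.
(d) Entailed — every conjunct here is already in the original freezing event.
(e) Not entailed — the passage has Kai closing the lid, not Ravi.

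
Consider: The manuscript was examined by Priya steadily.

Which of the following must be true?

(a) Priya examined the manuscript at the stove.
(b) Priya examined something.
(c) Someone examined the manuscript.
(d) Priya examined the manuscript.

(b), (c), (d)

(a) Not entailed — 'at the stove' adds information not in the original event.
(b) Entailed — every conjunct here is already in the original examining event.
(c) Entailed — every conjunct here is already in the original examining event.
(d) Entailed — every conjunct here is already in the original examining event.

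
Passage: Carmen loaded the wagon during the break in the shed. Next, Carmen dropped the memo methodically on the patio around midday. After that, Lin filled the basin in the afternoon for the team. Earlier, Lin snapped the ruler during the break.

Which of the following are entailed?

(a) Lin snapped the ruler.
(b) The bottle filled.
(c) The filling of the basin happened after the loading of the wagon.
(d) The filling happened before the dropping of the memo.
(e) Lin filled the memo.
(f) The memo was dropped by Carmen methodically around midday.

(a), (c), (f)

(a) Entailed — every conjunct here is already in the original snapping event.
(b) Not entailed — the basin is what filled, not the bottle.
(c) Entailed — the narrative places the loading before the filling.
(d) Not entailed — the narrative places the dropping before the filling, not after.
(e) Not entailed — Lin filled the basin, not the memo; the memo belongs to the dropping event.
(f) Entailed — this follows by dropping conjuncts from the dropping event's description.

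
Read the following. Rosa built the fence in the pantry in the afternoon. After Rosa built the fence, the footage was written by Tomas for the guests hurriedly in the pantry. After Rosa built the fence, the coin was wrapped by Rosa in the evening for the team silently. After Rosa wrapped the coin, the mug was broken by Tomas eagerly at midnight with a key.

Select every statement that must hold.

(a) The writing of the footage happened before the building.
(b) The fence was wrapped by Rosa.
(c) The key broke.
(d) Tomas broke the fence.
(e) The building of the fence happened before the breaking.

(a) Not entailed — the narrative places the building before the writing, not after.
(b) Not entailed — Rosa wrapped the coin, not the fence; the fence belongs to the building event.
(c) Not entailed — the mug is what broke, not the key.
(d) Not entailed — Tomas broke the mug, not the fence; the fence belongs to the building event.
(e) Entailed — the narrative places the building before the breaking.

(e)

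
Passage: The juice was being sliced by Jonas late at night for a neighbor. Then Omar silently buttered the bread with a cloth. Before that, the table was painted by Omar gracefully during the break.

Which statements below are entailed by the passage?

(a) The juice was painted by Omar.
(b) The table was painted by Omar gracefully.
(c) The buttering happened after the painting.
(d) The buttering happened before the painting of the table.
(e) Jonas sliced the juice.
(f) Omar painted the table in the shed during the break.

(a) Not entailed — Omar painted the table, not the juice; the juice belongs to the slicing event.
(b) Entailed — this follows by dropping conjuncts from the painting event's description.
(c) Entailed — the narrative places the painting before the buttering.
(d) Not entailed — the narrative places the painting before the buttering, not after.
(e) Not entailed — 'was slicing' is progressive on an accomplishment; it does not entail the completed 'sliced'.
(f) Not entailed — 'in the shed' adds information not in the original event.

(b), (c)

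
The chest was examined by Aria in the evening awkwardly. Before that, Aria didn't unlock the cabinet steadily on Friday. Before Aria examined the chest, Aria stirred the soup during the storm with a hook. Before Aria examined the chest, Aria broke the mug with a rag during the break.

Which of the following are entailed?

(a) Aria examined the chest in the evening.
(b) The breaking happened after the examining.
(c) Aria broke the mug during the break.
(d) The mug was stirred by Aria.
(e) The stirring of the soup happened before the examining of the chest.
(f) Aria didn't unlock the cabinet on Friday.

(a), (c), (e)

(a) Entailed — dropping 'awkwardly' leaves a sub-description the original still satisfies.
(b) Not entailed — the narrative places the breaking before the examining, not after.
(c) Entailed — this follows by dropping conjuncts from the breaking event's description.
(d) Not entailed — Aria stirred the soup, not the mug; the mug belongs to the breaking event.
(e) Entailed — the narrative places the stirring before the examining.
(f) Not entailed — dropping 'steadily' under negation is not valid — the original leaves open that Aria unlocked the cabinet some other way.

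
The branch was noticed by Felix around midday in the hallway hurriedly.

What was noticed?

'the branch' marks the patient of the noticing event.

the branch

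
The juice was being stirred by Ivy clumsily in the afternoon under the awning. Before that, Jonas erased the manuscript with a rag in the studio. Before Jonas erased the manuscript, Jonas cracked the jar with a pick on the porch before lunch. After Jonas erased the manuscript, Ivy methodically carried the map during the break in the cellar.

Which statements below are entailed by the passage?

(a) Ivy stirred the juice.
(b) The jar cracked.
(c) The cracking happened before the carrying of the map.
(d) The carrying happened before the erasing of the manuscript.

(a), (b), (c)

(a) Entailed — 'stir' is an activity; 'was stirring' entails that some stirring happened, so 'stirred' holds.
(b) Entailed — 'Jonas cracked the jar' is causative; it entails the inchoative 'the jar cracked'.
(c) Entailed — the narrative places the cracking before the carrying.
(d) Not entailed — the narrative places the erasing before the carrying, not after.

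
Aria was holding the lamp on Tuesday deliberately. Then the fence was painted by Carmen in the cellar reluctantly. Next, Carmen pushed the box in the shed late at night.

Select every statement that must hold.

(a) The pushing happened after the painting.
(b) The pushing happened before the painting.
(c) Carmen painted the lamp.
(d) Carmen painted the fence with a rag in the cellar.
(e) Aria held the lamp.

(a) Entailed — the narrative places the painting before the pushing.
(b) Not entailed — the narrative places the painting before the pushing, not after.
(c) Not entailed — Carmen painted the fence, not the lamp; the lamp belongs to the holding event.
(d) Not entailed — 'with a rag' adds information not in the original event.
(e) Entailed — 'hold' is an activity; 'was holding' entails that some holding happened, so 'held' holds.

(a), (e)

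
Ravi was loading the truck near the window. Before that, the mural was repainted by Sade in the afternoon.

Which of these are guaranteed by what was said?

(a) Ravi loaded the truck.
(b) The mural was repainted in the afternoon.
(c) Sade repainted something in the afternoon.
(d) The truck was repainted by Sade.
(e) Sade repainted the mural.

(b), (c), (e)

(a) Not entailed — 'was loading' is progressive on an accomplishment; it does not entail the completed 'loaded'.
(b) Entailed — this follows by dropping conjuncts from the repainting event's description.
(c) Entailed — generalizing the patient leaves a sub-description the original still satisfies.
(d) Not entailed — Sade repainted the mural, not the truck; the truck belongs to the loading event.
(e) Entailed — dropping 'in the afternoon' leaves a sub-description the original still satisfies.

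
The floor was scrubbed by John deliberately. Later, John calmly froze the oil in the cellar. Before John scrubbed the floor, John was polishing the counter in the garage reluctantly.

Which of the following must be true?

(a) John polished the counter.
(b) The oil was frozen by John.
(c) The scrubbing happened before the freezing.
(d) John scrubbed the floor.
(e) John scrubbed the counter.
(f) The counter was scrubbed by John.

(a) Entailed — 'polish' is an activity; 'was polishing' entails that some polishing happened, so 'polished' holds.
(b) Entailed — this follows by dropping conjuncts from the freezing event's description.
(c) Entailed — the narrative places the scrubbing before the freezing.
(d) Entailed — every conjunct here is already in the original scrubbing event.
(e) Not entailed — John scrubbed the floor, not the counter; the counter belongs to the polishing event.
(f) Not entailed — John scrubbed the floor, not the counter; the counter belongs to the polishing event.

(a), (b), (c), (d)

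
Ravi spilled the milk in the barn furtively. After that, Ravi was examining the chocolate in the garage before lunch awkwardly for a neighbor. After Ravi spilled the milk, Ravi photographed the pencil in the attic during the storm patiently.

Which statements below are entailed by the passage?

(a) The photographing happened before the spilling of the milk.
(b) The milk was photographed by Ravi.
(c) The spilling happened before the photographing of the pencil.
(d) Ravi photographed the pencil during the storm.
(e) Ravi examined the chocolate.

(c), (d), (e)

(a) Not entailed — the narrative places the spilling before the photographing, not after.
(b) Not entailed — Ravi photographed the pencil, not the milk; the milk belongs to the spilling event.
(c) Entailed — the narrative places the spilling before the photographing.
(d) Entailed — the original entails any weakening of itself; this just drops 'in the attic', 'patiently'.
(e) Entailed — 'examine' is an activity; 'was examining' entails that some examining happened, so 'examined' holds.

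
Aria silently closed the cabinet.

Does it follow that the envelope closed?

no

Nothing is said about any envelope; only the cabinet is affected.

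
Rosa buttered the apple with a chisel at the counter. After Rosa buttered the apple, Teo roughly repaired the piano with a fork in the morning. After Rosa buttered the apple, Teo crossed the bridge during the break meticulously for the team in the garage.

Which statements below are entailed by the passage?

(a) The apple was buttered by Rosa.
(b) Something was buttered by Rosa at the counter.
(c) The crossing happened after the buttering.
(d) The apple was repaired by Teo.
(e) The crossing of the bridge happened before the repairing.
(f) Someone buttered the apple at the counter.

(a), (b), (c), (f)

(a) Entailed — every conjunct here is already in the original buttering event.
(b) Entailed — every conjunct here is already in the original buttering event.
(c) Entailed — the narrative places the buttering before the crossing.
(d) Not entailed — Teo repaired the piano, not the apple; the apple belongs to the buttering event.
(e) Not entailed — the narrative doesn't order the crossing relative to the repairing.
(f) Entailed — the original entails any weakening of itself; this just drops 'with a chisel' and generalizes the agent.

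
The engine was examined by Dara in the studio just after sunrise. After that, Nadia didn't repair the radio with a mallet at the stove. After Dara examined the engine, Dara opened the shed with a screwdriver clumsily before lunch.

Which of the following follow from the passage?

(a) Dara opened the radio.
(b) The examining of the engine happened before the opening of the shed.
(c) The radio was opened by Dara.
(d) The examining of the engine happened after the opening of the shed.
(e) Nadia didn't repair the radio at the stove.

(a) Not entailed — Dara opened the shed, not the radio; the radio belongs to the repairing event.
(b) Entailed — the narrative places the examining before the opening.
(c) Not entailed — Dara opened the shed, not the radio; the radio belongs to the repairing event.
(d) Not entailed — the narrative places the examining before the opening, not after.
(e) Not entailed — dropping 'with a mallet' under negation is not valid — the original leaves open that Nadia repaired the radio some other way.

(b)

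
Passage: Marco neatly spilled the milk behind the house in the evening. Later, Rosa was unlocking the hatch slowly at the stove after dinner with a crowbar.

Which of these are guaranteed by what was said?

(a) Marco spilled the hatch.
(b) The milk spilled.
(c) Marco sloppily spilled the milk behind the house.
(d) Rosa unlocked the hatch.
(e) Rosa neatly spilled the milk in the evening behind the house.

(a) Not entailed — Marco spilled the milk, not the hatch; the hatch belongs to the unlocking event.
(b) Entailed — 'Marco spilled the milk' is causative; it entails the inchoative 'the milk spilled'.
(c) Not entailed — 'sloppily' adds a manner not in (and inconsistent with) the original.
(d) Not entailed — 'was unlocking' is progressive on an accomplishment; it does not entail the completed 'unlocked'.
(e) Not entailed — the passage has Marco spilling the milk, not Rosa.

(b)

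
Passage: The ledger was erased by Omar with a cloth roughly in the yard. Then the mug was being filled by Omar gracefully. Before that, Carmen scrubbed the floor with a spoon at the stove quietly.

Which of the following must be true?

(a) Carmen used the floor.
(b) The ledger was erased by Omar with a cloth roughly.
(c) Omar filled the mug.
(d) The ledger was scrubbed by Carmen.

(a) Not entailed — the floor is the patient, not an instrument — Carmen used a spoon.
(b) Entailed — this follows by dropping conjuncts from the erasing event's description.
(c) Not entailed — 'was filling' is progressive on an accomplishment; it does not entail the completed 'filled'.
(d) Not entailed — Carmen scrubbed the floor, not the ledger; the ledger belongs to the erasing event.

(b)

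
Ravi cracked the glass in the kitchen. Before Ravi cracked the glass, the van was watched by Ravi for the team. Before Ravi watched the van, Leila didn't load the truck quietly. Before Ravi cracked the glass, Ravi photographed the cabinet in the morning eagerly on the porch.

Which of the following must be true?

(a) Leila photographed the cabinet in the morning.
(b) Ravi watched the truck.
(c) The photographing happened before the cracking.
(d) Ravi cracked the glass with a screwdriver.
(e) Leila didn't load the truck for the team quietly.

(a) Not entailed — the passage has Ravi photographing the cabinet, not Leila.
(b) Not entailed — Ravi watched the van, not the truck; the truck belongs to the loading event.
(c) Entailed — the narrative places the photographing before the cracking.
(d) Not entailed — 'with a screwdriver' adds information not in the original event.
(e) Entailed — under negation, adding a further restriction is entailed: if no such loading event occurred, none occurred for the team either.

(c), (e)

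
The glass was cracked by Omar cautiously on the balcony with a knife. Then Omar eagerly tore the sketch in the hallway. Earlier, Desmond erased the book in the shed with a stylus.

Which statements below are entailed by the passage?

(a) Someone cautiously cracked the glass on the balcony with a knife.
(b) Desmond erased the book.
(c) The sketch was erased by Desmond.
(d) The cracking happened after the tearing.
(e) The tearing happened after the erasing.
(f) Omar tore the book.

(a) Entailed — the original entails any weakening of itself; this just generalizes the agent.
(b) Entailed — dropping 'with a stylus', 'in the shed' leaves a sub-description the original still satisfies.
(c) Not entailed — Desmond erased the book, not the sketch; the sketch belongs to the tearing event.
(d) Not entailed — the narrative places the cracking before the tearing, not after.
(e) Entailed — the narrative places the erasing before the tearing.
(f) Not entailed — Omar tore the sketch, not the book; the book belongs to the erasing event.

(a), (b), (e)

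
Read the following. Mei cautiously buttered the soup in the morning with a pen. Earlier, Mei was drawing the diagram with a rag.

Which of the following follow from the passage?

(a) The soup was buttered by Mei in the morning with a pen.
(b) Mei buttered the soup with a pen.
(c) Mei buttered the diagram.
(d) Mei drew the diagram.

(a), (b)

(a) Entailed — this follows by dropping conjuncts from the buttering event's description.
(b) Entailed — this follows by dropping conjuncts from the buttering event's description.
(c) Not entailed — Mei buttered the soup, not the diagram; the diagram belongs to the drawing event.
(d) Not entailed — 'was drawing' is progressive on an accomplishment; it does not entail the completed 'drew'.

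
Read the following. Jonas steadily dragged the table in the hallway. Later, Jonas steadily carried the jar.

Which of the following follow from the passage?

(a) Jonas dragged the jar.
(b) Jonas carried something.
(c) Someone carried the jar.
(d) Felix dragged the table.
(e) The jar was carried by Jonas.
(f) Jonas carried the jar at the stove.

(a) Not entailed — Jonas dragged the table, not the jar; the jar belongs to the carrying event.
(b) Entailed — this follows by dropping conjuncts from the carrying event's description.
(c) Entailed — the original entails any weakening of itself; this just drops 'steadily' and generalizes the agent.
(d) Not entailed — the passage has Jonas dragging the table, not Felix.
(e) Entailed — every conjunct here is already in the original carrying event.
(f) Not entailed — 'at the stove' adds information not in the original event.

(b), (c), (e)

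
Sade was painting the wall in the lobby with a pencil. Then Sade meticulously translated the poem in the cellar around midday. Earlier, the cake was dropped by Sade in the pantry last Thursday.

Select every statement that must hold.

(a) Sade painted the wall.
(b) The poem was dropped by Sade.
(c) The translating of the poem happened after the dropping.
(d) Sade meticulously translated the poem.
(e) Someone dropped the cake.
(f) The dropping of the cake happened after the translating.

(a) Not entailed — 'was painting' is progressive on an accomplishment; it does not entail the completed 'painted'.
(b) Not entailed — Sade dropped the cake, not the poem; the poem belongs to the translating event.
(c) Entailed — the narrative places the dropping before the translating.
(d) Entailed — every conjunct here is already in the original translating event.
(e) Entailed — every conjunct here is already in the original dropping event.
(f) Not entailed — the narrative places the dropping before the translating, not after.

(c), (d), (e)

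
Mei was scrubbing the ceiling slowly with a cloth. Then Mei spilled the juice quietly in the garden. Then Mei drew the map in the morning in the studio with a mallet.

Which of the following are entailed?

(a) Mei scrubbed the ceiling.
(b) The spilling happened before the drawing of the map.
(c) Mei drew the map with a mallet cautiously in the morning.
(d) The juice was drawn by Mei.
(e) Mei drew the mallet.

(a) Entailed — 'scrub' is an activity; 'was scrubbing' entails that some scrubbing happened, so 'scrubbed' holds.
(b) Entailed — the narrative places the spilling before the drawing.
(c) Not entailed — 'cautiously' adds information not in the original event.
(d) Not entailed — Mei drew the map, not the juice; the juice belongs to the spilling event.
(e) Not entailed — the mallet is the instrument, not what was drawn.

(a), (b)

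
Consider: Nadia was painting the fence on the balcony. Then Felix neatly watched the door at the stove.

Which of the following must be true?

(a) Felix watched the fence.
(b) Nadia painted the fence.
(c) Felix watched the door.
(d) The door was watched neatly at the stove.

(c), (d)

(a) Not entailed — Felix watched the door, not the fence; the fence belongs to the painting event.
(b) Not entailed — 'was painting' is progressive on an accomplishment; it does not entail the completed 'painted'.
(c) Entailed — this follows by dropping conjuncts from the watching event's description.
(d) Entailed — this follows by dropping conjuncts from the watching event's description.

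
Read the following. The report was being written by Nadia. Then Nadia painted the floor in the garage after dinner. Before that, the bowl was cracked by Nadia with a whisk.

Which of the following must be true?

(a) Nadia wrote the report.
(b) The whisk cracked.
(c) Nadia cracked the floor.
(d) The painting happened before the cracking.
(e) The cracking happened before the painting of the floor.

(a) Not entailed — 'was writing' is progressive on an accomplishment; it does not entail the completed 'wrote'.
(b) Not entailed — the bowl is what cracked, not the whisk.
(c) Not entailed — Nadia cracked the bowl, not the floor; the floor belongs to the painting event.
(d) Not entailed — the narrative places the cracking before the painting, not after.
(e) Entailed — the narrative places the cracking before the painting.

(e)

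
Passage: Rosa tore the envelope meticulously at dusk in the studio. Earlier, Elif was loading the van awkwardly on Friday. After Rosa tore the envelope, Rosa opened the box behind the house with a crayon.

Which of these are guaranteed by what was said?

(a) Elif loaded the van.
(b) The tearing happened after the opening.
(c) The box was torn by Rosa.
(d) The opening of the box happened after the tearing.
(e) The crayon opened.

(d)

(a) Not entailed — 'was loading' is progressive on an accomplishment; it does not entail the completed 'loaded'.
(b) Not entailed — the narrative places the tearing before the opening, not after.
(c) Not entailed — Rosa tore the envelope, not the box; the box belongs to the opening event.
(d) Entailed — the narrative places the tearing before the opening.
(e) Not entailed — the box is what opened, not the crayon.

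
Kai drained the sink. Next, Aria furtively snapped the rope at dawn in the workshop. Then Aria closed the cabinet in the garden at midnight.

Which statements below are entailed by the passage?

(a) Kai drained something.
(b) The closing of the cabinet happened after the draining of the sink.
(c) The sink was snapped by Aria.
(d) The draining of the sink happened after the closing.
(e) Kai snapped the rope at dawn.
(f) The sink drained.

(a), (b), (f)

(a) Entailed — the original entails any weakening of itself; this just generalizes the patient.
(b) Entailed — the narrative places the draining before the closing.
(c) Not entailed — Aria snapped the rope, not the sink; the sink belongs to the draining event.
(d) Not entailed — the narrative places the draining before the closing, not after.
(e) Not entailed — the passage has Aria snapping the rope, not Kai.
(f) Entailed — 'Kai drained the sink' is causative; it entails the inchoative 'the sink drained'.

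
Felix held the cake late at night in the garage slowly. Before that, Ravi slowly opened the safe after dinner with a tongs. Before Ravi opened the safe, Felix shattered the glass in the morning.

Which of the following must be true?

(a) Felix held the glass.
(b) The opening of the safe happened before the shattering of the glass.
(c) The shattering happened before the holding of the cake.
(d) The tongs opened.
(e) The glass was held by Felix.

(c)

(a) Not entailed — Felix held the cake, not the glass; the glass belongs to the shattering event.
(b) Not entailed — the narrative places the shattering before the opening, not after.
(c) Entailed — the narrative places the shattering before the holding.
(d) Not entailed — the safe is what opened, not the tongs.
(e) Not entailed — Felix held the cake, not the glass; the glass belongs to the shattering event.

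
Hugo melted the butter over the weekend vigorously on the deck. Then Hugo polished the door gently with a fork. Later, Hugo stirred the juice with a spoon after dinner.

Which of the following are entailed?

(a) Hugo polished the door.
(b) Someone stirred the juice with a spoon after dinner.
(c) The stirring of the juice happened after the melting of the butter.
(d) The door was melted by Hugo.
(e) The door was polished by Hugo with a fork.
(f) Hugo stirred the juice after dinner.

(a) Entailed — the original entails any weakening of itself; this just drops 'with a fork', 'gently'.
(b) Entailed — every conjunct here is already in the original stirring event.
(c) Entailed — the narrative places the melting before the stirring.
(d) Not entailed — Hugo melted the butter, not the door; the door belongs to the polishing event.
(e) Entailed — the original entails any weakening of itself; this just drops 'gently'.
(f) Entailed — dropping 'with a spoon' leaves a sub-description the original still satisfies.

(a), (b), (c), (e), (f)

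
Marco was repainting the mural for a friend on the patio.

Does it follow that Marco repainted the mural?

'was repainting' is progressive; for an accomplishment like 'repaint the mural', it doesn't entail completion.

no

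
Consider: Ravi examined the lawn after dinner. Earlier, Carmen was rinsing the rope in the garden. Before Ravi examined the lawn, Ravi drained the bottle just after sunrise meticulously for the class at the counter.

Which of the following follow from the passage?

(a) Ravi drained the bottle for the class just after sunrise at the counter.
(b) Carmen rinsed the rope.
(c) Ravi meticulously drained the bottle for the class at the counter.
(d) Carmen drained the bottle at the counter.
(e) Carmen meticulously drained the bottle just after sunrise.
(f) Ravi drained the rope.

(a), (b), (c)

(a) Entailed — dropping 'meticulously' leaves a sub-description the original still satisfies.
(b) Entailed — 'rinse' is an activity; 'was rinsing' entails that some rinsing happened, so 'rinsed' holds.
(c) Entailed — every conjunct here is already in the original draining event.
(d) Not entailed — the passage has Ravi draining the bottle, not Carmen.
(e) Not entailed — the passage has Ravi draining the bottle, not Carmen.
(f) Not entailed — Ravi drained the bottle, not the rope; the rope belongs to the rinsing event.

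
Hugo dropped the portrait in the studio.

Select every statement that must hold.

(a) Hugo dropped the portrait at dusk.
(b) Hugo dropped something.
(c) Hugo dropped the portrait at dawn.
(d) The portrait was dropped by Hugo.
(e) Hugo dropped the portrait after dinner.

(b), (d)

(a) Not entailed — 'at dusk' adds information not in the original event.
(b) Entailed — dropping 'in the studio' and generalizing the patient leaves a sub-description the original still satisfies.
(c) Not entailed — 'at dawn' adds information not in the original event.
(d) Entailed — dropping 'in the studio' leaves a sub-description the original still satisfies.
(e) Not entailed — 'after dinner' adds information not in the original event.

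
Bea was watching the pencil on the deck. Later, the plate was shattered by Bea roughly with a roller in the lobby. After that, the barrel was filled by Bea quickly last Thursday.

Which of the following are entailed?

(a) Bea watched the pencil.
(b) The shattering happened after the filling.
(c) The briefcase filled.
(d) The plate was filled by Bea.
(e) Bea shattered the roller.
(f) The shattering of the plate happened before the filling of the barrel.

(a), (f)

(a) Entailed — 'watch' is an activity; 'was watching' entails that some watching happened, so 'watched' holds.
(b) Not entailed — the narrative places the shattering before the filling, not after.
(c) Not entailed — the barrel is what filled, not the briefcase.
(d) Not entailed — Bea filled the barrel, not the plate; the plate belongs to the shattering event.
(e) Not entailed — the roller is the instrument, not what was shattered.
(f) Entailed — the narrative places the shattering before the filling.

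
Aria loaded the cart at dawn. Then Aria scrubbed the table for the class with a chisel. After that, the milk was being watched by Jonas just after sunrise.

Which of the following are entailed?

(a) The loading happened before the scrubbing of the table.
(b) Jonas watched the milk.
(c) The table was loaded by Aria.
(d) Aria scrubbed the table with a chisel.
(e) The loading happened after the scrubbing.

(a) Entailed — the narrative places the loading before the scrubbing.
(b) Entailed — 'watch' is an activity; 'was watching' entails that some watching happened, so 'watched' holds.
(c) Not entailed — Aria loaded the cart, not the table; the table belongs to the scrubbing event.
(d) Entailed — dropping 'for the class' leaves a sub-description the original still satisfies.
(e) Not entailed — the narrative places the loading before the scrubbing, not after.

(a), (b), (d)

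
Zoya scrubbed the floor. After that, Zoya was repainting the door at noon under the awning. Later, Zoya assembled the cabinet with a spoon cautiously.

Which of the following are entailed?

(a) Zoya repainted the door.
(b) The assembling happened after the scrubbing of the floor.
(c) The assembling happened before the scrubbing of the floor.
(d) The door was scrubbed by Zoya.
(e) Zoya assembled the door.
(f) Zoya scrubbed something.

(b), (f)

(a) Not entailed — 'was repainting' is progressive on an accomplishment; it does not entail the completed 'repainted'.
(b) Entailed — the narrative places the scrubbing before the assembling.
(c) Not entailed — the narrative places the scrubbing before the assembling, not after.
(d) Not entailed — Zoya scrubbed the floor, not the door; the door belongs to the repainting event.
(e) Not entailed — Zoya assembled the cabinet, not the door; the door belongs to the repainting event.
(f) Entailed — every conjunct here is already in the original scrubbing event.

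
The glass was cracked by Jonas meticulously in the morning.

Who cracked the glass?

Jonas

'Jonas' marks the agent of the cracking event.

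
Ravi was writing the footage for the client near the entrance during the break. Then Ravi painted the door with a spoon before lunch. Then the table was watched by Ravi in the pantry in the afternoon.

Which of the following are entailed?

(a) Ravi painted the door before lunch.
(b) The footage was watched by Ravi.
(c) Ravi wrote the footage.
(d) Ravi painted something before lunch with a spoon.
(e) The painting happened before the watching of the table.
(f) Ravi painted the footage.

(a) Entailed — the original entails any weakening of itself; this just drops 'with a spoon'.
(b) Not entailed — Ravi watched the table, not the footage; the footage belongs to the writing event.
(c) Not entailed — 'was writing' is progressive on an accomplishment; it does not entail the completed 'wrote'.
(d) Entailed — the original entails any weakening of itself; this just generalizes the patient.
(e) Entailed — the narrative places the painting before the watching.
(f) Not entailed — Ravi painted the door, not the footage; the footage belongs to the writing event.

(a), (d), (e)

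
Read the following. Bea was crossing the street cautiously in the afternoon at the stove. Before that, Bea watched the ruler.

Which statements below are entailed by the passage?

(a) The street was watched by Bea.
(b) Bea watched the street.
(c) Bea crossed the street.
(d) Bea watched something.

(a) Not entailed — Bea watched the ruler, not the street; the street belongs to the crossing event.
(b) Not entailed — Bea watched the ruler, not the street; the street belongs to the crossing event.
(c) Not entailed — 'was crossing' is progressive on an accomplishment; it does not entail the completed 'crossed'.
(d) Entailed — the original entails any weakening of itself; this just generalizes the patient.

(d)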